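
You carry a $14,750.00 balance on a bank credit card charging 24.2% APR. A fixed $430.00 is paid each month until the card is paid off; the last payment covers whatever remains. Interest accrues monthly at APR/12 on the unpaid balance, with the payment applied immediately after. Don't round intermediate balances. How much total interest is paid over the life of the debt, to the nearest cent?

$10,596.39

Monthly rate r = 24.2%/12 = 2.01667% = 0.0201667.
Payoff takes n = ⌈−ln(1 − rB₀/P)/ln(1+r)⌉ = ⌈58.945⌉ = 59 payments; the last is $406.39.
Total paid = 58·$430.00 + $406.39 = $25,346.39.
Total interest = total paid − principal = $25,346.39 − $14,750.00 = $10,596.39.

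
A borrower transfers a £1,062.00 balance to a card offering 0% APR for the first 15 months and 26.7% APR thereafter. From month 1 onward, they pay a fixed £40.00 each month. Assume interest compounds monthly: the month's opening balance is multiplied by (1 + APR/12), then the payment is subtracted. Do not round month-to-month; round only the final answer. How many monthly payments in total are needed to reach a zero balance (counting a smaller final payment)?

29 months

Promo months 1–15 at r₀ = 0%/12 = 0; months 16+ at r₁ = 26.7%/12 = 0.02225.
After month 15 (no interest yet): B = £1,062.00 − 15·£40.00 = £462.00.
Then at r₁ with £40.00/mo: n₂ = −ln(1 − r₁·B/P)/ln(1+r₁) ≈ 13.50 → 14 more payments.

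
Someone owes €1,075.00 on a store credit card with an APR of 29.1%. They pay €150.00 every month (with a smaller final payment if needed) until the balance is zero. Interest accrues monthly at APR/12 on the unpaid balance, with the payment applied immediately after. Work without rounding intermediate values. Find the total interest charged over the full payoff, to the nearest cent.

Monthly rate r = 29.1%/12 = 2.425% = 0.02425.
Payoff takes n = ⌈−ln(1 − rB₀/P)/ln(1+r)⌉ = ⌈7.968⌉ = 8 payments; the last is €145.19.
Total paid = 7·€150.00 + €145.19 = €1,195.19.
Total interest = total paid − principal = €1,195.19 − €1,075.00 = €120.19.

€120.19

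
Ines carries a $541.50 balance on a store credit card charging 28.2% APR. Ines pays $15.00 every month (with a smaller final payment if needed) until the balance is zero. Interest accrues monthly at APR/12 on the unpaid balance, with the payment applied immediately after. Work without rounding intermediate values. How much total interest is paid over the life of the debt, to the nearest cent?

Monthly rate r = 28.2%/12 = 2.35% = 0.0235.
Payoff takes n = ⌈−ln(1 − rB₀/P)/ln(1+r)⌉ = ⌈81.202⌉ = 82 payments; the last is $3.06.
Total paid = 81·$15.00 + $3.06 = $1,218.06.
Total interest = total paid − principal = $1,218.06 − $541.50 = $676.56.

$676.56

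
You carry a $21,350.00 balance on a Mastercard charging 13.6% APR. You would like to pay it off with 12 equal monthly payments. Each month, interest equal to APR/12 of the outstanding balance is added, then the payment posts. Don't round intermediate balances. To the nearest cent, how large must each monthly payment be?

Monthly rate r = 13.6%/12 = 1.13333% = 0.0113333.
Level-payment amortization: P = B₀·r / (1 − (1+r)^(−n)) = 21350.00·0.0113333 / (1 − 1.01133^(−12)).
Denominator 1 − (1+r)^(−12) = 0.126489481.
P = 241.967 / 0.126489481 ≈ 1912.94.

$1,912.94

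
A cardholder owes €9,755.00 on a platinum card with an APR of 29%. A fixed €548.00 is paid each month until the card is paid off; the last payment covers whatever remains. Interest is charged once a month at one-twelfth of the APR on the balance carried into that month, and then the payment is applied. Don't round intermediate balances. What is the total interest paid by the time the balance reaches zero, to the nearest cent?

Monthly rate r = 29%/12 = 2.41667% = 0.0241667.
Payoff takes n = ⌈−ln(1 − rB₀/P)/ln(1+r)⌉ = ⌈23.554⌉ = 24 payments; the last is €305.33.
Total paid = 23·€548.00 + €305.33 = €12,909.33.
Total interest = total paid − principal = €12,909.33 − €9,755.00 = €3,154.33.

€3,154.33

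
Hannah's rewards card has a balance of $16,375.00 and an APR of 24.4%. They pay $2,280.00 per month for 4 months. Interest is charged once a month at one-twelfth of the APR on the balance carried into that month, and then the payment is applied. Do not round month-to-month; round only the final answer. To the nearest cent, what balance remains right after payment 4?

$8,346.06

Monthly rate r = 24.4%/12 = 2.03333% = 0.0203333.
Each month: B ← B·(1+r) − $2,280.00.
Month 1: interest $332.96; balance after payment $14,427.96.
Month 2: interest $293.37; balance after payment $12,441.33.
Month 3: interest $252.97; balance after payment $10,414.30.
Month 4: interest $211.76; balance after payment $8,346.06.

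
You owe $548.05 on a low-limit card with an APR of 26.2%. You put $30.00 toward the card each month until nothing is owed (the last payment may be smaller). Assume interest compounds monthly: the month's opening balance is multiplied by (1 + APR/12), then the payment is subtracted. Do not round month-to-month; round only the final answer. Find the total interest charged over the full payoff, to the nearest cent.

$158.92

Monthly rate r = 26.2%/12 = 2.18333% = 0.0218333.
Payoff takes n = ⌈−ln(1 − rB₀/P)/ln(1+r)⌉ = ⌈23.563⌉ = 24 payments; the last is $16.97.
Total paid = 23·$30.00 + $16.97 = $706.97.
Total interest = total paid − principal = $706.97 − $548.05 = $158.92.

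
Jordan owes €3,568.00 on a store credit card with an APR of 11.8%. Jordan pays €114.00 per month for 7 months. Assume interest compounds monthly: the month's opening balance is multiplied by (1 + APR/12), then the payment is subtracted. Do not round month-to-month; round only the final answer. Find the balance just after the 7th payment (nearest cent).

€2,999.03

Monthly rate r = 11.8%/12 = 0.983333% = 0.00983333.
Each month: B ← B·(1+r) − €114.00.
Month 1: interest €35.09; balance after payment €3,489.09.
Month 2: interest €34.31; balance after payment €3,409.39.
Month 3: interest €33.53; balance after payment €3,328.92.
Month 4: interest €32.73; balance after payment €3,247.65.
Month 5: interest €31.94; balance after payment €3,165.59.
Month 6: interest €31.13; balance after payment €3,082.72.
Month 7: interest €30.31; balance after payment €2,999.03.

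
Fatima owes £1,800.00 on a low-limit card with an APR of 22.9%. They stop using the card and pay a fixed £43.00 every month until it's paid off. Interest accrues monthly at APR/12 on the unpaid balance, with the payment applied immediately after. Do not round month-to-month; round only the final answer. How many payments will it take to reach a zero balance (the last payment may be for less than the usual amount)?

Monthly rate r = 22.9%/12 = 1.90833% = 0.0190833.
Recurrence: B ← B·(1+r) − £43.00.
Month 1: interest £34.35; balance after payment £1,791.35.
Month 2: interest £34.18; balance after payment £1,782.53.
Closed form: n = −ln(1 − rB₀/P)/ln(1+r) = −ln(0.20116)/ln(1.01908) ≈ 84.833, so the balance reaches zero during payment 85.

85 payments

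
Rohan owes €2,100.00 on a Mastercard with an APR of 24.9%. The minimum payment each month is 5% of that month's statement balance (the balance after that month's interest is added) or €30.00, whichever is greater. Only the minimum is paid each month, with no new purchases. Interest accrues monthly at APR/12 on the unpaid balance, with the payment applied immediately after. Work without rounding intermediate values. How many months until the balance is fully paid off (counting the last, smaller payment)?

Monthly rate r = 24.9%/12 = 2.075% = 0.02075.
While 5% of the post-interest balance exceeds €30.00, each month B ← (B·(1+r))·(1 − 0.05), i.e. B shrinks by the factor (1+r)·0.95 = 0.96971.
This holds for months 1–42. Entering month 43 the balance is €577.07; 5% of the post-interest balance is now below €30.00, so the flat €30.00 minimum applies from here.
From month 43 a fixed €30.00 at rate r clears €577.07 in 25 more payments. Total: 42 + 25 = 67 months.

67 months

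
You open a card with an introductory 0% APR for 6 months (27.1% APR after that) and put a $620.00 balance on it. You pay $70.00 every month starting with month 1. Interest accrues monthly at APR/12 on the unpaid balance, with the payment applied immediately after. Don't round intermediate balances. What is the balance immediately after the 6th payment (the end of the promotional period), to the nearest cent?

$200.00

Promo months 1–6 at r₀ = 0%/12 = 0; months 7+ at r₁ = 27.1%/12 = 0.0225833.
After month 6 (no interest yet): B = $620.00 − 6·$70.00 = $200.00.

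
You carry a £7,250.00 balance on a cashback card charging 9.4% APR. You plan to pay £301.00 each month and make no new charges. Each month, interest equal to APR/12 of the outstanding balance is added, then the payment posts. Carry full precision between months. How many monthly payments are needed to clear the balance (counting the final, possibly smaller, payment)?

Monthly rate r = 9.4%/12 = 0.783333% = 0.00783333.
Recurrence: B ← B·(1+r) − £301.00.
Month 1: interest £56.79; balance after payment £7,005.79.
Month 2: interest £54.88; balance after payment £6,759.67.
Closed form: n = −ln(1 − rB₀/P)/ln(1+r) = −ln(0.81132)/ln(1.00783) ≈ 26.797, so the balance reaches zero during payment 27.

27 months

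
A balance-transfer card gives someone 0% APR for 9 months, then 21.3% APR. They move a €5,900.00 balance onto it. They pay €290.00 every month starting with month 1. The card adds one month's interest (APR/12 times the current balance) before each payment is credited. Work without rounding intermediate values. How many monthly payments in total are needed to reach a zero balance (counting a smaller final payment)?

22 payments

Promo months 1–9 at r₀ = 0%/12 = 0; months 10+ at r₁ = 21.3%/12 = 0.01775.
After month 9 (no interest yet): B = €5,900.00 − 9·€290.00 = €3,290.00.
Then at r₁ with €290.00/mo: n₂ = −ln(1 − r₁·B/P)/ln(1+r₁) ≈ 12.78 → 13 more payments.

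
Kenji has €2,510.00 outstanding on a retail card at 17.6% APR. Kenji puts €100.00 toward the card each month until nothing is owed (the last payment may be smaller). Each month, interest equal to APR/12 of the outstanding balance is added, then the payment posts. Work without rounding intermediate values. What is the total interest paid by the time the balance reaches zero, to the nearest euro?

€643

Monthly rate r = 17.6%/12 = 1.46667% = 0.0146667.
Payoff takes n = ⌈−ln(1 − rB₀/P)/ln(1+r)⌉ = ⌈31.530⌉ = 32 payments; the last is €53.15.
Total paid = 31·€100.00 + €53.15 = €3,153.15.
Total interest = total paid − principal = €3,153.15 − €2,510.00 = €643.15.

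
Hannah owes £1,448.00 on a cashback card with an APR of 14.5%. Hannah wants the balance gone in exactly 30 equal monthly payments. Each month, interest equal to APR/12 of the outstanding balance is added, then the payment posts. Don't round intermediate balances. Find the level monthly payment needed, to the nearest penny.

£57.83

Monthly rate r = 14.5%/12 = 1.20833% = 0.0120833.
Level-payment amortization: P = B₀·r / (1 − (1+r)^(−n)) = 1448.00·0.0120833 / (1 − 1.01208^(−30)).
Denominator 1 − (1+r)^(−30) = 0.302552042.
P = 17.4967 / 0.302552042 ≈ 57.83.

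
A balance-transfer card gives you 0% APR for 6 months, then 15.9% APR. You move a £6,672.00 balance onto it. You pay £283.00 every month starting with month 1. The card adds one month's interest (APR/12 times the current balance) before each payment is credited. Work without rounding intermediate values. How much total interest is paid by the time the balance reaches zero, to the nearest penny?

Promo months 1–6 at r₀ = 0%/12 = 0; months 7+ at r₁ = 15.9%/12 = 0.01325.
After month 6 (no interest yet): B = £6,672.00 − 6·£283.00 = £4,974.00.
Then at r₁ with £283.00/mo: n₂ = −ln(1 − r₁·B/P)/ln(1+r₁) ≈ 20.14 → 21 more payments.
Total paid = 26·£283.00 + £40.10 = £7,398.10; interest = £7,398.10 − £6,672.00 = £726.10.

£726.10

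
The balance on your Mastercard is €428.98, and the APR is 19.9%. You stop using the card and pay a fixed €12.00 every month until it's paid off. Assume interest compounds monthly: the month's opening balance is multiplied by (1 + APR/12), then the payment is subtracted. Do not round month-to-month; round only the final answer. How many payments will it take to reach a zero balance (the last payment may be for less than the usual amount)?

Monthly rate r = 19.9%/12 = 1.65833% = 0.0165833.
Recurrence: B ← B·(1+r) − €12.00.
Month 1: interest €7.11; balance after payment €424.09.
Month 2: interest €7.03; balance after payment €419.13.
Closed form: n = −ln(1 − rB₀/P)/ln(1+r) = −ln(0.40717)/ln(1.01658) ≈ 54.630, so the balance reaches zero during payment 55.

55 months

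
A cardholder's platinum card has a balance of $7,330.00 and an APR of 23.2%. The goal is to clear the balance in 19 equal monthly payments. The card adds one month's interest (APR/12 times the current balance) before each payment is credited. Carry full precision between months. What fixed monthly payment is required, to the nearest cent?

$464.65

Monthly rate r = 23.2%/12 = 1.93333% = 0.0193333.
Level-payment amortization: P = B₀·r / (1 − (1+r)^(−n)) = 7330.00·0.0193333 / (1 − 1.01933^(−19)).
Denominator 1 − (1+r)^(−19) = 0.304988966.
P = 141.713 / 0.304988966 ≈ 464.65.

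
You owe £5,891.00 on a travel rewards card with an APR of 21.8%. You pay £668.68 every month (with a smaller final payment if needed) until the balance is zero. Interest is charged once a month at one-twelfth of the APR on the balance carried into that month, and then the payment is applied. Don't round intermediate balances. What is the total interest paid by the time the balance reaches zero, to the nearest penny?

£588.07

Monthly rate r = 21.8%/12 = 1.81667% = 0.0181667.
Payoff takes n = ⌈−ln(1 − rB₀/P)/ln(1+r)⌉ = ⌈9.687⌉ = 10 payments; the last is £460.95.
Total paid = 9·£668.68 + £460.95 = £6,479.07.
Total interest = total paid − principal = £6,479.07 − £5,891.00 = £588.07.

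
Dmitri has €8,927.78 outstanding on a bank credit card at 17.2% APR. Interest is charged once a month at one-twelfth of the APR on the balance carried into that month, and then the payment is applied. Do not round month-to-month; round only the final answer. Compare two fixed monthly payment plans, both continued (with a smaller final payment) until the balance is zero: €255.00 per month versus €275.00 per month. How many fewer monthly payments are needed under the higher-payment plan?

Monthly rate r = 17.2%/12 = 1.43333% = 0.0143333.
At €255.00/mo: n = ⌈−ln(1 − rB₀/P)/ln(1+r)⌉ = 49 payments (last €245.25); total interest = total paid − €8,927.78 = €3,557.47.
At €275.00/mo: 44 payments (last €273.27); total interest €3,170.49.
Payments saved = 49 − 44 = 5.

5 fewer payments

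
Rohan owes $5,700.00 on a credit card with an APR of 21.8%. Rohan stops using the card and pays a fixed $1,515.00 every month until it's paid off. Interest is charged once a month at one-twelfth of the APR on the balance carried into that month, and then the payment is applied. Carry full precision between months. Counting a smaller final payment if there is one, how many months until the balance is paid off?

4 payments

Monthly rate r = 21.8%/12 = 1.81667% = 0.0181667.
Recurrence: B ← B·(1+r) − $1,515.00.
Month 1: interest $103.55; balance after payment $4,288.55.
Month 2: interest $77.91; balance after payment $2,851.46.
Month 3: interest $51.80; balance after payment $1,388.26.
Month 4: interest $25.22; balance after payment $0.00.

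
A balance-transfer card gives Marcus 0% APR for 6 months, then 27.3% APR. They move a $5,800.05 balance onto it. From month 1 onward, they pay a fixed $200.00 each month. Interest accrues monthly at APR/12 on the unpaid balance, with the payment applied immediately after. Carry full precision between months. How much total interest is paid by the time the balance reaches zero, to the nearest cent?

$1,986.20

Promo months 1–6 at r₀ = 0%/12 = 0; months 7+ at r₁ = 27.3%/12 = 0.02275.
After month 6 (no interest yet): B = $5,800.05 − 6·$200.00 = $4,600.05.
Then at r₁ with $200.00/mo: n₂ = −ln(1 − r₁·B/P)/ln(1+r₁) ≈ 32.93 → 33 more payments.
Total paid = 38·$200.00 + $186.25 = $7,786.25; interest = $7,786.25 − $5,800.05 = $1,986.20.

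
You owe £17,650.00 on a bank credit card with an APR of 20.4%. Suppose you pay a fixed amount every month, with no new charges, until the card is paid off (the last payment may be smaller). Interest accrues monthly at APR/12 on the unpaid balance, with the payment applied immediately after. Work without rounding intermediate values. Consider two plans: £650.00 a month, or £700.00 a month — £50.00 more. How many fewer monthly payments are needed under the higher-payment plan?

3 fewer payments

Monthly rate r = 20.4%/12 = 1.7% = 0.017.
At £650.00/mo: n = ⌈−ln(1 − rB₀/P)/ln(1+r)⌉ = 37 payments (last £476.35); total interest = total paid − £17,650.00 = £6,226.35.
At £700.00/mo: 34 payments (last £144.47); total interest £5,594.47.
Payments saved = 37 − 34 = 3.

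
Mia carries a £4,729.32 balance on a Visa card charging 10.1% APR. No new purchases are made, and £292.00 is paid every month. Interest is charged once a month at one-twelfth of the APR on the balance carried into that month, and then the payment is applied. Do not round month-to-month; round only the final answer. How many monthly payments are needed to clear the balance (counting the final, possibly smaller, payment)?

Monthly rate r = 10.1%/12 = 0.841667% = 0.00841667.
Recurrence: B ← B·(1+r) − £292.00.
Month 1: interest £39.81; balance after payment £4,477.13.
Month 2: interest £37.68; balance after payment £4,222.81.
Closed form: n = −ln(1 − rB₀/P)/ln(1+r) = −ln(0.86368)/ln(1.00842) ≈ 17.485, so the balance reaches zero during payment 18.

18 payments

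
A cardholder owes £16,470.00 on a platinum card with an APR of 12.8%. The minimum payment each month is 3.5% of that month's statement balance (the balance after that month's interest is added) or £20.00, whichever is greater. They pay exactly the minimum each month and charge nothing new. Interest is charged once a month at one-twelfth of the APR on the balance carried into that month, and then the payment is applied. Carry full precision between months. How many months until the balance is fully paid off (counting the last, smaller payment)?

Monthly rate r = 12.8%/12 = 1.06667% = 0.0106667.
While 3.5% of the post-interest balance exceeds £20.00, each month B ← (B·(1+r))·(1 − 0.035), i.e. B shrinks by the factor (1+r)·0.965 = 0.97529.
This holds for months 1–135. Entering month 136 the balance is £562.28; 3.5% of the post-interest balance is now below £20.00, so the flat £20.00 minimum applies from here.
From month 136 a fixed £20.00 at rate r clears £562.28 in 34 more payments. Total: 135 + 34 = 169 months.

169 months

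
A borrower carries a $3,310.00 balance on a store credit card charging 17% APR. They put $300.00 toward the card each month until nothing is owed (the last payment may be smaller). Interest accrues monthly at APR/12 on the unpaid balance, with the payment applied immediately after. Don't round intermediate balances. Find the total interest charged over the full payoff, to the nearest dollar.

Monthly rate r = 17%/12 = 1.41667% = 0.0141667.
Payoff takes n = ⌈−ln(1 − rB₀/P)/ln(1+r)⌉ = ⌈12.082⌉ = 13 payments; the last is $24.85.
Total paid = 12·$300.00 + $24.85 = $3,624.85.
Total interest = total paid − principal = $3,624.85 − $3,310.00 = $314.85.

$315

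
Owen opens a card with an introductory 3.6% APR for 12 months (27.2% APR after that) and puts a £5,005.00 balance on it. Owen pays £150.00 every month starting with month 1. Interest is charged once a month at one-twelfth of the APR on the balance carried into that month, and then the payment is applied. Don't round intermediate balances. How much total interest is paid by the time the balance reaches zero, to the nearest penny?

£1,534.79

Promo months 1–12 at r₀ = 3.6%/12 = 0.003; months 13+ at r₁ = 27.2%/12 = 0.0226667.
After month 12: iterate B ← B·(1+r₀) − £150.00 for 12 months → £3,358.18.
Then at r₁ with £150.00/mo: n₂ = −ln(1 − r₁·B/P)/ln(1+r₁) ≈ 31.60 → 32 more payments.
Total paid = 43·£150.00 + £89.79 = £6,539.79; interest = £6,539.79 − £5,005.00 = £1,534.79.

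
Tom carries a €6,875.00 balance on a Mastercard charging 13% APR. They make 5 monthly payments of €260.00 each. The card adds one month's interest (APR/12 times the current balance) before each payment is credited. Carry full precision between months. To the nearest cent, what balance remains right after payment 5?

€5,927.08

Monthly rate r = 13%/12 = 1.08333% = 0.0108333.
Each month: B ← B·(1+r) − €260.00.
Month 1: interest €74.48; balance after payment €6,689.48.
Month 2: interest €72.47; balance after payment €6,501.95.
Month 3: interest €70.44; balance after payment €6,312.39.
Month 4: interest €68.38; balance after payment €6,120.77.
Month 5: interest €66.31; balance after payment €5,927.08.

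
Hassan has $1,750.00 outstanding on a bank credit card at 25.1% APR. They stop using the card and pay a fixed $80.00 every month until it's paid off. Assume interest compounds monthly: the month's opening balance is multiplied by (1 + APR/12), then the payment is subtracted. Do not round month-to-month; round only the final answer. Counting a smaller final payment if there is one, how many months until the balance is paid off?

30 months

Monthly rate r = 25.1%/12 = 2.09167% = 0.0209167.
Recurrence: B ← B·(1+r) − $80.00.
Month 1: interest $36.60; balance after payment $1,706.60.
Month 2: interest $35.70; balance after payment $1,662.30.
Closed form: n = −ln(1 − rB₀/P)/ln(1+r) = −ln(0.54245)/ln(1.02092) ≈ 29.548, so the balance reaches zero during payment 30.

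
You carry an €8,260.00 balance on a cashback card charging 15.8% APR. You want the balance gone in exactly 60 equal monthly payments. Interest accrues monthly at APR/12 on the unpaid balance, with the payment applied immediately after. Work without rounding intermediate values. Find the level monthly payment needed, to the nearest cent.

Monthly rate r = 15.8%/12 = 1.31667% = 0.0131667.
Level-payment amortization: P = B₀·r / (1 − (1+r)^(−n)) = 8260.00·0.0131667 / (1 − 1.01317^(−60)).
Denominator 1 − (1+r)^(−60) = 0.543809308.
P = 108.757 / 0.543809308 ≈ 199.99.

€199.99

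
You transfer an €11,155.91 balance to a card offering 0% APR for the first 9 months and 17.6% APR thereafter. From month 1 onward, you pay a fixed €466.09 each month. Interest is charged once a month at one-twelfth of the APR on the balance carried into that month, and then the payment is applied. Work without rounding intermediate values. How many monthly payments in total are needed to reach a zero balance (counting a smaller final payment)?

Promo months 1–9 at r₀ = 0%/12 = 0; months 10+ at r₁ = 17.6%/12 = 0.0146667.
After month 9 (no interest yet): B = €11,155.91 − 9·€466.09 = €6,961.10.
Then at r₁ with €466.09/mo: n₂ = −ln(1 − r₁·B/P)/ln(1+r₁) ≈ 16.98 → 17 more payments.

26 months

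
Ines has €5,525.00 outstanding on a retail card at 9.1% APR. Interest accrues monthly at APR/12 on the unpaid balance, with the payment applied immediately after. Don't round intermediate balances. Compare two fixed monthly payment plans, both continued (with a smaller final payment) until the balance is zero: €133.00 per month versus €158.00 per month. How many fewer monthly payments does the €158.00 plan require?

Monthly rate r = 9.1%/12 = 0.758333% = 0.00758333.
At €133.00/mo: n = ⌈−ln(1 − rB₀/P)/ln(1+r)⌉ = 51 payments (last €11.17); total interest = total paid − €5,525.00 = €1,136.17.
At €158.00/mo: 41 payments (last €124.25); total interest €919.25.
Payments saved = 51 − 41 = 10.

10 fewer payments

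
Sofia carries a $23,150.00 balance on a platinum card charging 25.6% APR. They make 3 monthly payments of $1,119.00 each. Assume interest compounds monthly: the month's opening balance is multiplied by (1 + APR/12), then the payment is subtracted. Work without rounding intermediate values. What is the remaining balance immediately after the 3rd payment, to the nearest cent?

Monthly rate r = 25.6%/12 = 2.13333% = 0.0213333.
Each month: B ← B·(1+r) − $1,119.00.
Month 1: interest $493.87; balance after payment $22,524.87.
Month 2: interest $480.53; balance after payment $21,886.40.
Month 3: interest $466.91; balance after payment $21,234.31.

$21,234.31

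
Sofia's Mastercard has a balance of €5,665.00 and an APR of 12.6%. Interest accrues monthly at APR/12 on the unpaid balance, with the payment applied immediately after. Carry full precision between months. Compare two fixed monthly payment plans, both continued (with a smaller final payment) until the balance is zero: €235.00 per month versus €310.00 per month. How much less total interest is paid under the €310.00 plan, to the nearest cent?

Monthly rate r = 12.6%/12 = 1.05% = 0.0105.
At €235.00/mo: n = ⌈−ln(1 − rB₀/P)/ln(1+r)⌉ = 28 payments (last €221.11); total interest = total paid − €5,665.00 = €901.11.
At €310.00/mo: 21 payments (last €123.21); total interest €658.21.
Interest saved = €901.11 − €658.21 = €242.90.

€242.90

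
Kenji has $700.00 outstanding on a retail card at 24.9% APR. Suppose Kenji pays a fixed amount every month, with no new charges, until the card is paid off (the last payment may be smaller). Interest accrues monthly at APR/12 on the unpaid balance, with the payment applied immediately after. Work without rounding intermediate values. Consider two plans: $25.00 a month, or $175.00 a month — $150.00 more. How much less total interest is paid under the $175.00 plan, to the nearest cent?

$320.32

Monthly rate r = 24.9%/12 = 2.075% = 0.02075.
At $25.00/mo: n = ⌈−ln(1 − rB₀/P)/ln(1+r)⌉ = 43 payments (last $8.95); total interest = total paid − $700.00 = $358.95.
At $175.00/mo: 5 payments (last $38.63); total interest $38.63.
Interest saved = $358.95 − $38.63 = $320.32.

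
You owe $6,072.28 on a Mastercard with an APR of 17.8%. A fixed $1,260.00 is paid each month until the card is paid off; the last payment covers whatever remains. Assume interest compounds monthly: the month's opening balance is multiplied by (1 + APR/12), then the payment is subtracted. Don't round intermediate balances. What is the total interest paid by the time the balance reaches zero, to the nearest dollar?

Monthly rate r = 17.8%/12 = 1.48333% = 0.0148333.
Payoff takes n = ⌈−ln(1 − rB₀/P)/ln(1+r)⌉ = ⌈5.037⌉ = 6 payments; the last is $47.20.
Total paid = 5·$1,260.00 + $47.20 = $6,347.20.
Total interest = total paid − principal = $6,347.20 − $6,072.28 = $274.92.

$275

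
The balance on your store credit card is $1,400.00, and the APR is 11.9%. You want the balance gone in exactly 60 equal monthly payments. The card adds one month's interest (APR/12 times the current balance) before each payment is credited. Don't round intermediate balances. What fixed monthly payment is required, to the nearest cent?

Monthly rate r = 11.9%/12 = 0.991667% = 0.00991667.
Level-payment amortization: P = B₀·r / (1 − (1+r)^(−n)) = 1400.00·0.00991667 / (1 − 1.00992^(−60)).
Denominator 1 − (1+r)^(−60) = 0.446818517.
P = 13.8833 / 0.446818517 ≈ 31.07.

$31.07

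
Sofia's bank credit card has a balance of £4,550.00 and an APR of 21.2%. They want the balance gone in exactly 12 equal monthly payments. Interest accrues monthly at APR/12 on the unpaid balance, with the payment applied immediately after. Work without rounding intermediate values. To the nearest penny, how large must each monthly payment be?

Monthly rate r = 21.2%/12 = 1.76667% = 0.0176667.
Level-payment amortization: P = B₀·r / (1 − (1+r)^(−n)) = 4550.00·0.0176667 / (1 − 1.01767^(−12)).
Denominator 1 − (1+r)^(−12) = 0.189536604.
P = 80.3833 / 0.189536604 ≈ 424.10.

£424.10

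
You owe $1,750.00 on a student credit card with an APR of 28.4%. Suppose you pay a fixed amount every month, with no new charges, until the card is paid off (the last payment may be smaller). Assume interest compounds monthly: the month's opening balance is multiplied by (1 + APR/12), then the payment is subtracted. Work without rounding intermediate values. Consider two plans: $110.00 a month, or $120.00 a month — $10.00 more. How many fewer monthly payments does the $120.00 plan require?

Monthly rate r = 28.4%/12 = 2.36667% = 0.0236667.
At $110.00/mo: n = ⌈−ln(1 − rB₀/P)/ln(1+r)⌉ = 21 payments (last $21.89); total interest = total paid − $1,750.00 = $471.89.
At $120.00/mo: 19 payments (last $11.90); total interest $421.90.
Payments saved = 21 − 19 = 2.

2 fewer payments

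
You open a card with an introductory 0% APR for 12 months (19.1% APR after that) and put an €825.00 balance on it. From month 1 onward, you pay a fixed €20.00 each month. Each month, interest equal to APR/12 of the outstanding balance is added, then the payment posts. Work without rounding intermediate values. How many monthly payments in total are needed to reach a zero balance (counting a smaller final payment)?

Promo months 1–12 at r₀ = 0%/12 = 0; months 13+ at r₁ = 19.1%/12 = 0.0159167.
After month 12 (no interest yet): B = €825.00 − 12·€20.00 = €585.00.
Then at r₁ with €20.00/mo: n₂ = −ln(1 − r₁·B/P)/ln(1+r₁) ≈ 39.68 → 40 more payments.

52 payments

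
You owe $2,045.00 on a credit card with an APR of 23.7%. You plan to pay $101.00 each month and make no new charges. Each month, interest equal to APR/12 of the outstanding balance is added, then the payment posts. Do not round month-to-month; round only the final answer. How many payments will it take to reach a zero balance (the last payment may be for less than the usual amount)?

Monthly rate r = 23.7%/12 = 1.975% = 0.01975.
Recurrence: B ← B·(1+r) − $101.00.
Month 1: interest $40.39; balance after payment $1,984.39.
Month 2: interest $39.19; balance after payment $1,922.58.
Closed form: n = −ln(1 − rB₀/P)/ln(1+r) = −ln(0.60011)/ln(1.01975) ≈ 26.110, so the balance reaches zero during payment 27.

27 payments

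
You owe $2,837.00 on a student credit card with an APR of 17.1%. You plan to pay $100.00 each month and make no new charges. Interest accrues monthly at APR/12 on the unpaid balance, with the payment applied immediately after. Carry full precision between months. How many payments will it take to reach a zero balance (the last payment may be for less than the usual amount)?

Monthly rate r = 17.1%/12 = 1.425% = 0.01425.
Recurrence: B ← B·(1+r) − $100.00.
Month 1: interest $40.43; balance after payment $2,777.43.
Month 2: interest $39.58; balance after payment $2,717.01.
Closed form: n = −ln(1 − rB₀/P)/ln(1+r) = −ln(0.59573)/ln(1.01425) ≈ 36.607, so the balance reaches zero during payment 37.

37 months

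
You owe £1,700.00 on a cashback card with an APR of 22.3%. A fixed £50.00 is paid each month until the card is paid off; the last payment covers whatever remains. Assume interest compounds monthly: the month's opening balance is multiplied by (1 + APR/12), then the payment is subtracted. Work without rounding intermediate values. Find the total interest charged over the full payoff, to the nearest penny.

£1,013.48

Monthly rate r = 22.3%/12 = 1.85833% = 0.0185833.
Payoff takes n = ⌈−ln(1 − rB₀/P)/ln(1+r)⌉ = ⌈54.268⌉ = 55 payments; the last is £13.48.
Total paid = 54·£50.00 + £13.48 = £2,713.48.
Total interest = total paid − principal = £2,713.48 − £1,700.00 = £1,013.48.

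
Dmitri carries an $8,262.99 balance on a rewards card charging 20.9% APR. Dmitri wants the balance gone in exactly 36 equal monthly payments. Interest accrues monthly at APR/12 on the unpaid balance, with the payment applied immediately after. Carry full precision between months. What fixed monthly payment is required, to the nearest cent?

$310.88

Monthly rate r = 20.9%/12 = 1.74167% = 0.0174167.
Level-payment amortization: P = B₀·r / (1 − (1+r)^(−n)) = 8262.99·0.0174167 / (1 − 1.01742^(−36)).
Denominator 1 − (1+r)^(−36) = 0.462916905.
P = 143.914 / 0.462916905 ≈ 310.88.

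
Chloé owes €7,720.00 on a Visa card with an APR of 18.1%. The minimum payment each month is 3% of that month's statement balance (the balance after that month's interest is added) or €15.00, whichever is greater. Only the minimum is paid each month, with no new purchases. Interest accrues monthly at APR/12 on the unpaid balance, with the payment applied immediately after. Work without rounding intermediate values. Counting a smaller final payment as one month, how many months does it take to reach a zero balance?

Monthly rate r = 18.1%/12 = 1.50833% = 0.0150833.
While 3% of the post-interest balance exceeds €15.00, each month B ← (B·(1+r))·(1 − 0.03), i.e. B shrinks by the factor (1+r)·0.97 = 0.98463.
This holds for months 1–178. Entering month 179 the balance is €490.10; 3% of the post-interest balance is now below €15.00, so the flat €15.00 minimum applies from here.
From month 179 a fixed €15.00 at rate r clears €490.10 in 46 more payments. Total: 178 + 46 = 224 months.

224 months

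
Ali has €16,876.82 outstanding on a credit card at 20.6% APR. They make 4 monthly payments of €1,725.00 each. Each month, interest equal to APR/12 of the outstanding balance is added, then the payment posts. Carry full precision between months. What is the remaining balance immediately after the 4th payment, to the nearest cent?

Monthly rate r = 20.6%/12 = 1.71667% = 0.0171667.
Each month: B ← B·(1+r) − €1,725.00.
Month 1: interest €289.72; balance after payment €15,441.54.
Month 2: interest €265.08; balance after payment €13,981.62.
Month 3: interest €240.02; balance after payment €12,496.64.
Month 4: interest €214.53; balance after payment €10,986.16.

€10,986.16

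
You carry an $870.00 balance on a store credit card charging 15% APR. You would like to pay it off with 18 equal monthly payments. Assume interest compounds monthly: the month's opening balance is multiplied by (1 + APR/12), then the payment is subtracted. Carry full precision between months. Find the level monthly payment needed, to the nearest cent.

$54.27

Monthly rate r = 15%/12 = 1.25% = 0.0125.
Level-payment amortization: P = B₀·r / (1 − (1+r)^(−n)) = 870.00·0.0125 / (1 − 1.0125^(−18)).
Denominator 1 − (1+r)^(−18) = 0.200369362.
P = 10.875 / 0.200369362 ≈ 54.27.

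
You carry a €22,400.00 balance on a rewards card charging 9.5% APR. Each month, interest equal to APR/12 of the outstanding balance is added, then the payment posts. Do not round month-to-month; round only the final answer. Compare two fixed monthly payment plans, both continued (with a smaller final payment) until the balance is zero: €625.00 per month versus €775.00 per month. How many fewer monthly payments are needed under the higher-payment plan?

Monthly rate r = 9.5%/12 = 0.791667% = 0.00791667.
At €625.00/mo: n = ⌈−ln(1 − rB₀/P)/ln(1+r)⌉ = 43 payments (last €199.63); total interest = total paid − €22,400.00 = €4,049.63.
At €775.00/mo: 33 payments (last €736.67); total interest €3,136.67.
Payments saved = 43 − 33 = 10.

10 fewer payments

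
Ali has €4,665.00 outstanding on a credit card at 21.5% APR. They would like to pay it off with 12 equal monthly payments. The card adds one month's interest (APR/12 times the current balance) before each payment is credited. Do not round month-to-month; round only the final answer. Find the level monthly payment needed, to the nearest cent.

€435.50

Monthly rate r = 21.5%/12 = 1.79167% = 0.0179167.
Level-payment amortization: P = B₀·r / (1 − (1+r)^(−n)) = 4665.00·0.0179167 / (1 − 1.01792^(−12)).
Denominator 1 − (1+r)^(−12) = 0.191921975.
P = 83.5812 / 0.191921975 ≈ 435.50.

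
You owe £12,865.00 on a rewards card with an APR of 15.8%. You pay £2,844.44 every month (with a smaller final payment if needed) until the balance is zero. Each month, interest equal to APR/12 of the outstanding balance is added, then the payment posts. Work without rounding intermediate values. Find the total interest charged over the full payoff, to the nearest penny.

Monthly rate r = 15.8%/12 = 1.31667% = 0.0131667.
Payoff takes n = ⌈−ln(1 − rB₀/P)/ln(1+r)⌉ = ⌈4.694⌉ = 5 payments; the last is £1,977.30.
Total paid = 4·£2,844.44 + £1,977.30 = £13,355.06.
Total interest = total paid − principal = £13,355.06 − £12,865.00 = £490.06.

£490.06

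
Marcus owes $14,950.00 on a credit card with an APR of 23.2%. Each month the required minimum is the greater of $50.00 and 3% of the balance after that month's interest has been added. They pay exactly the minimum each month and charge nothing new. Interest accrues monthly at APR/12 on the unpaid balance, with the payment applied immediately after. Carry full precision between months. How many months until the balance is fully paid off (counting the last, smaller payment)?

248 months

Monthly rate r = 23.2%/12 = 1.93333% = 0.0193333.
While 3% of the post-interest balance exceeds $50.00, each month B ← (B·(1+r))·(1 − 0.03), i.e. B shrinks by the factor (1+r)·0.97 = 0.98875.
This holds for months 1–196. Entering month 197 the balance is $1,628.85; 3% of the post-interest balance is now below $50.00, so the flat $50.00 minimum applies from here.
From month 197 a fixed $50.00 at rate r clears $1,628.85 in 52 more payments. Total: 196 + 52 = 248 months.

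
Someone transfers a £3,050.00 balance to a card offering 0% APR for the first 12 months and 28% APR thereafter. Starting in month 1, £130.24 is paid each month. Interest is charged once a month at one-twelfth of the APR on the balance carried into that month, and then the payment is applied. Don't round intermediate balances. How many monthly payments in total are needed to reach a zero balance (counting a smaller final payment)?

Promo months 1–12 at r₀ = 0%/12 = 0; months 13+ at r₁ = 28%/12 = 0.0233333.
After month 12 (no interest yet): B = £3,050.00 − 12·£130.24 = £1,487.12.
Then at r₁ with £130.24/mo: n₂ = −ln(1 − r₁·B/P)/ln(1+r₁) ≈ 13.43 → 14 more payments.

26 payments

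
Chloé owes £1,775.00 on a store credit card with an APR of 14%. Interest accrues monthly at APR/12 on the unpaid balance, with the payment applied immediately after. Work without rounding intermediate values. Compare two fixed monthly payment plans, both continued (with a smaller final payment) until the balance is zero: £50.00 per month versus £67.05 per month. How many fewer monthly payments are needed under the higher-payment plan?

Monthly rate r = 14%/12 = 1.16667% = 0.0116667.
At £50.00/mo: n = ⌈−ln(1 − rB₀/P)/ln(1+r)⌉ = 47 payments (last £5.03); total interest = total paid − £1,775.00 = £530.03.
At £67.05/mo: 32 payments (last £56.84); total interest £360.39.
Payments saved = 47 − 32 = 15.

15 fewer payments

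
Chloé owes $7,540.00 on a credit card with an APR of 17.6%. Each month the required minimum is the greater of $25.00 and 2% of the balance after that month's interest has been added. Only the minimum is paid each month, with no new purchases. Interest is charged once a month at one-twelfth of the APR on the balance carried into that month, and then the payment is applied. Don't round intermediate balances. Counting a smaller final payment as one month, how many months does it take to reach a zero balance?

410 months

Monthly rate r = 17.6%/12 = 1.46667% = 0.0146667.
While 2% of the post-interest balance exceeds $25.00, each month B ← (B·(1+r))·(1 − 0.02), i.e. B shrinks by the factor (1+r)·0.98 = 0.99437.
This holds for months 1–322. Entering month 323 the balance is $1,225.46; 2% of the post-interest balance is now below $25.00, so the flat $25.00 minimum applies from here.
From month 323 a fixed $25.00 at rate r clears $1,225.46 in 88 more payments. Total: 322 + 88 = 410 months.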